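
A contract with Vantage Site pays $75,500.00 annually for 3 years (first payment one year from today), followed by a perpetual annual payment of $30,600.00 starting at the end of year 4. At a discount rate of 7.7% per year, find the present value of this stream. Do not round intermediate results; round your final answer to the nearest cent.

PV of 3-year annuity: $75,500.00 × [1 − (1+0.077)^−3] / 0.077 = 195628.90105
Perpetuity value at year 3: $30,600.00 / 0.077 = 397402.59740
PV of perpetuity: 397402.59740 / (1+0.077)^3 = 318114.59248
Total PV = 195628.90105 + 318114.59248 = 513743.49352

$513743.49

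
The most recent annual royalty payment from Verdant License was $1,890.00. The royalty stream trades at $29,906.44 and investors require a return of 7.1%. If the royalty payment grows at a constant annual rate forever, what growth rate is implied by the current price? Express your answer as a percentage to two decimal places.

0.73%

P = D₀(1+g)/(r−g) ⇒ P(r−g) = D₀(1+g) ⇒ g(P+D₀) = P·r − D₀
g = (P·r − D₀)/(P + D₀) = ($29,906.44×0.071 − $1,890.00) / ($29,906.44 + $1,890.00) = 0.007339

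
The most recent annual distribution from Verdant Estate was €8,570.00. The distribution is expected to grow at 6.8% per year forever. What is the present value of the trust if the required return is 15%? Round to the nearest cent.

D₁ = D₀ × (1 + g) = €8,570.00 × 1.068 = €9,152.7600
Growing perpetuity: P = D₁ / (r − g) = €9,152.7600 / (0.15 − 0.068) = €111,619.02

€111619.02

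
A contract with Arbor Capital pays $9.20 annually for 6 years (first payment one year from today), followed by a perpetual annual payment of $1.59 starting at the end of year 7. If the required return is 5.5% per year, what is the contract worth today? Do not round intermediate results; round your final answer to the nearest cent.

PV of 6-year annuity: $9.20 × [1 − (1+0.055)^−6] / 0.055 = 45.95888
Perpetuity value at year 6: $1.59 / 0.055 = 28.90909
PV of perpetuity: 28.90909 / (1+0.055)^6 = 20.96620
Total PV = 45.95888 + 20.96620 = 66.92508

$66.93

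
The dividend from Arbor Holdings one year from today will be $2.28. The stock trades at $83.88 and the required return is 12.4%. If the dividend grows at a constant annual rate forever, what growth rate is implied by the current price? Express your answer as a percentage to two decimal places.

9.68%

P = D₁/(r−g) ⇒ g = r − D₁/P = 0.124 − $2.28/$83.88 = 0.096818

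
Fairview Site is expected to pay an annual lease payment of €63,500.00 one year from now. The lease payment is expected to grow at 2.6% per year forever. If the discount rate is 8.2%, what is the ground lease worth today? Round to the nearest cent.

€1133928.57

Growing perpetuity: P = D₁ / (r − g) = €63,500.0000 / (0.082 − 0.026) = €1,133,928.57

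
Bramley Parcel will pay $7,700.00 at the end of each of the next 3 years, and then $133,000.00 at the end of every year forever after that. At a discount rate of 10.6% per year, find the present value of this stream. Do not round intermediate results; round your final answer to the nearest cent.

$946376.69

PV of 3-year annuity: $7,700.00 × [1 − (1+0.106)^−3] / 0.106 = 18948.28579
Perpetuity value at year 3: $133,000.00 / 0.106 = 1254716.98113
PV of perpetuity: 1254716.98113 / (1+0.106)^3 = 927428.40840
Total PV = 18948.28579 + 927428.40840 = 946376.69419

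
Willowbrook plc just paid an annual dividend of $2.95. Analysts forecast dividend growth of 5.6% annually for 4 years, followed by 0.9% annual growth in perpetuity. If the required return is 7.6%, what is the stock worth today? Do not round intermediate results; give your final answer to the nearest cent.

D_1 = 3.11520
D_2 = 3.28965
D_3 = 3.47387
D_4 = 3.66841
Terminal value at year 4: TV = D_4×(1+g_2)/(r−g_2) = 3.70142/0.067 = 55.24514
P_0 = D_1/(1+r)^1 + D_2/(1+r)^2 + D_3/(1+r)^3 + D_4/(1+r)^4 + TV/(1+r)^4
    = 2.89517 + 2.84135 + 2.78854 + 2.73671 + 41.21402 = 52.47579

$52.48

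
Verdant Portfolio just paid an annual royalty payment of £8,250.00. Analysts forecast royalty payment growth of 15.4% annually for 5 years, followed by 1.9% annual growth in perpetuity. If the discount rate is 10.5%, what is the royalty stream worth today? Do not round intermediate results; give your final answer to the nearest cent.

D_1 = 9520.50000
D_2 = 10986.65700
D_3 = 12678.60218
D_4 = 14631.10691
D_5 = 16884.29738
Terminal value at year 5: TV = D_5×(1+g_2)/(r−g_2) = 17205.09903/0.086 = 200059.29103
P_0 = D_1/(1+r)^1 + D_2/(1+r)^2 + D_3/(1+r)^3 + D_4/(1+r)^4 + D_5/(1+r)^5 + TV/(1+r)^5
    = 8615.83710 + 8997.89685 + 9396.89861 + 9813.59366 + 10248.76659 + 121435.96695 = 168508.95977

£168508.96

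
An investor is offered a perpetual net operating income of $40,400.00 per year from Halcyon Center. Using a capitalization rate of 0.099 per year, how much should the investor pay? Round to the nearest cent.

$408080.81

Level perpetuity: PV = C / r = $40,400.00 / 0.099 = $408,080.81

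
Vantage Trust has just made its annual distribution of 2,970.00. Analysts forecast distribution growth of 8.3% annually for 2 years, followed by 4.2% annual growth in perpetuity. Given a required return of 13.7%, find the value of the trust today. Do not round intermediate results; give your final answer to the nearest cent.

D_1 = 3216.51000
D_2 = 3483.48033
Terminal value at year 2: TV = D_2×(1+g_2)/(r−g_2) = 3629.78650/0.095 = 38208.27899
P_0 = D_1/(1+r)^1 + D_2/(1+r)^2 + TV/(1+r)^2
    = 2828.94459 + 2694.58838 + 29555.37995 = 35078.91293

35078.91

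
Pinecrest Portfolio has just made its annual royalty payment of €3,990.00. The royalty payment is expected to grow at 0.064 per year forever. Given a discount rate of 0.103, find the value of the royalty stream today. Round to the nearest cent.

D₁ = D₀ × (1 + g) = €3,990.00 × 1.064 = €4,245.3600
Growing perpetuity: P = D₁ / (r − g) = €4,245.3600 / (0.103 − 0.064) = €108,855.38

€108855.38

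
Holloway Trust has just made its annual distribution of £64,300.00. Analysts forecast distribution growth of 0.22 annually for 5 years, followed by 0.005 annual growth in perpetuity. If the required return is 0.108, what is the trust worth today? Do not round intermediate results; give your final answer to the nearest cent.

D_1 = 78446.00000
D_2 = 95704.12000
D_3 = 116759.02640
D_4 = 142446.01221
D_5 = 173784.13489
Terminal value at year 5: TV = D_5×(1+g_2)/(r−g_2) = 174653.05557/0.103 = 1695660.73367
P_0 = D_1/(1+r)^1 + D_2/(1+r)^2 + D_3/(1+r)^3 + D_4/(1+r)^4 + D_5/(1+r)^5 + TV/(1+r)^5
    = 70799.63899 + 77956.28120 + 85836.33850 + 94512.93590 + 104066.59007 + 1015407.01958 = 1448578.80423

£1448578.80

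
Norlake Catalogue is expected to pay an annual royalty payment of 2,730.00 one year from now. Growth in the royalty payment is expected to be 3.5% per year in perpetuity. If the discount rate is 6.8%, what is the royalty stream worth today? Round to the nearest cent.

Growing perpetuity: P = D₁ / (r − g) = 2,730.0000 / (0.068 − 0.035) = 82,727.27

82727.27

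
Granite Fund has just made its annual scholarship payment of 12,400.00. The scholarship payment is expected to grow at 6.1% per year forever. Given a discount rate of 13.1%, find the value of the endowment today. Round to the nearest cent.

187948.57

D₁ = D₀ × (1 + g) = 12,400.00 × 1.061 = 13,156.4000
Growing perpetuity: P = D₁ / (r − g) = 13,156.4000 / (0.131 − 0.061) = 187,948.57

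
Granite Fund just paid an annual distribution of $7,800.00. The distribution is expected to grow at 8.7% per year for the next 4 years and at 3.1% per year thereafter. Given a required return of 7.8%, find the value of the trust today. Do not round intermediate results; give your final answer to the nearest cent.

$208744.74

D_1 = 8478.60000
D_2 = 9216.23820
D_3 = 10018.05092
D_4 = 10889.62135
Terminal value at year 4: TV = D_4×(1+g_2)/(r−g_2) = 11227.19962/0.047 = 238876.58757
P_0 = D_1/(1+r)^1 + D_2/(1+r)^2 + D_3/(1+r)^3 + D_4/(1+r)^4 + TV/(1+r)^4
    = 7865.12059 + 7930.78487 + 7996.99736 + 8063.76264 + 176888.06981 = 208744.73527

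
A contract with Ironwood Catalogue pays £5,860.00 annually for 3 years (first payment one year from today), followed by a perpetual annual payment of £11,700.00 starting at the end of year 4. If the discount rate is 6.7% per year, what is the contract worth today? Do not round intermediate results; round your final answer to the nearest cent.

PV of 3-year annuity: £5,860.00 × [1 − (1+0.067)^−3] / 0.067 = 15463.17421
Perpetuity value at year 3: £11,700.00 / 0.067 = 174626.86567
PV of perpetuity: 174626.86567 / (1+0.067)^3 = 143753.29260
Total PV = 15463.17421 + 143753.29260 = 159216.46680

£159216.47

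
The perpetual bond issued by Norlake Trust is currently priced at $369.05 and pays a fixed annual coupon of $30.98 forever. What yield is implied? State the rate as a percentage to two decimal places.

8.39%

P = C/r ⇒ r = C/P = $30.98/$369.05 = 0.083945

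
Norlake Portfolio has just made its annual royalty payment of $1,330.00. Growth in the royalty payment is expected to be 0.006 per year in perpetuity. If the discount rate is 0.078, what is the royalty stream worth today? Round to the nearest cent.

$18583.06

D₁ = D₀ × (1 + g) = $1,330.00 × 1.006 = $1,337.9800
Growing perpetuity: P = D₁ / (r − g) = $1,337.9800 / (0.078 − 0.006) = $18,583.06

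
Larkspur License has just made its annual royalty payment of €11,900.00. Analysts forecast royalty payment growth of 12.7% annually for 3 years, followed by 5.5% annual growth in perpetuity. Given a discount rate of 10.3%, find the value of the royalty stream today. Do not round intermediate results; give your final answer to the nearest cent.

€316275.72

D_1 = 13411.30000
D_2 = 15114.53510
D_3 = 17034.08106
Terminal value at year 3: TV = D_3×(1+g_2)/(r−g_2) = 17970.95552/0.048 = 374394.90658
P_0 = D_1/(1+r)^1 + D_2/(1+r)^2 + D_3/(1+r)^3 + TV/(1+r)^3
    = 12158.93019 + 12423.49440 + 12693.81522 + 278999.48041 = 316275.72022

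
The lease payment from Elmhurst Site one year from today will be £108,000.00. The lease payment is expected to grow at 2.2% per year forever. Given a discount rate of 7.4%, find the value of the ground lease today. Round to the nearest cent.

Growing perpetuity: P = D₁ / (r − g) = £108,000.0000 / (0.074 − 0.022) = £2,076,923.08

£2076923.08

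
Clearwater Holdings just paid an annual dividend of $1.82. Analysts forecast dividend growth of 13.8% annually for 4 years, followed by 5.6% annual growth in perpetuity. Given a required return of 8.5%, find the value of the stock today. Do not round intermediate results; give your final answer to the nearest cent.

$88.42

D_1 = 2.07116
D_2 = 2.35698
D_3 = 2.68224
D_4 = 3.05239
Terminal value at year 4: TV = D_4×(1+g_2)/(r−g_2) = 3.22333/0.029 = 111.14920
P_0 = D_1/(1+r)^1 + D_2/(1+r)^2 + D_3/(1+r)^3 + D_4/(1+r)^4 + TV/(1+r)^4
    = 1.90890 + 2.00215 + 2.09995 + 2.20253 + 80.20241 = 88.41594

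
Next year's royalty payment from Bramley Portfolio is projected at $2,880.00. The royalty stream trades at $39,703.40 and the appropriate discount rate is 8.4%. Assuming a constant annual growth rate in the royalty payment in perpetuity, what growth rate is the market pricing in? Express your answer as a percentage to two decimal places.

1.15%

P = D₁/(r−g) ⇒ g = r − D₁/P = 0.084 − $2,880.00/$39,703.40 = 0.011462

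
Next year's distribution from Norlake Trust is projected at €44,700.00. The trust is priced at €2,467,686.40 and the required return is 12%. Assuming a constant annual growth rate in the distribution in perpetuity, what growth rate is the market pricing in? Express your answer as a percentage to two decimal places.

P = D₁/(r−g) ⇒ g = r − D₁/P = 0.12 − €44,700.00/€2,467,686.40 = 0.101886

10.19%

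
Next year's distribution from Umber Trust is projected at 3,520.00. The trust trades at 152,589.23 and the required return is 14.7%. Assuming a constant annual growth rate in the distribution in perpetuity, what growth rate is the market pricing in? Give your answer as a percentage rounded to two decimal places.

12.39%

P = D₁/(r−g) ⇒ g = r − D₁/P = 0.147 − 3,520.00/152,589.23 = 0.123932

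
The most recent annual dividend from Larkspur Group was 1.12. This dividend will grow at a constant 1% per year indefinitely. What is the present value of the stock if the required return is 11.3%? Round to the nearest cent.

10.98

D₁ = D₀ × (1 + g) = 1.12 × 1.01 = 1.1312
Growing perpetuity: P = D₁ / (r − g) = 1.1312 / (0.113 − 0.01) = 10.98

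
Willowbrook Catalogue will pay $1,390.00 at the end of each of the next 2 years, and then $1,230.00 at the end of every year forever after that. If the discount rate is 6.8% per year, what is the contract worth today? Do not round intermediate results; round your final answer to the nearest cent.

$18378.32

PV of 2-year annuity: $1,390.00 × [1 − (1+0.068)^−2] / 0.068 = 2520.12933
Perpetuity value at year 2: $1,230.00 / 0.068 = 18088.23529
PV of perpetuity: 18088.23529 / (1+0.068)^2 = 15858.19279
Total PV = 2520.12933 + 15858.19279 = 18378.32212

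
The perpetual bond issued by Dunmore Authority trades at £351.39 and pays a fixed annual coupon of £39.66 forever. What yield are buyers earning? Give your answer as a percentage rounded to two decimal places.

11.29%

P = C/r ⇒ r = C/P = £39.66/£351.39 = 0.112866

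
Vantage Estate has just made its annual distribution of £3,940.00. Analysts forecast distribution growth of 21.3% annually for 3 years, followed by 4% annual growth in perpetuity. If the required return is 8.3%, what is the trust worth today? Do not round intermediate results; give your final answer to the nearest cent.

£148784.65

D_1 = 4779.22000
D_2 = 5797.19386
D_3 = 7031.99615
Terminal value at year 3: TV = D_3×(1+g_2)/(r−g_2) = 7313.27600/0.043 = 170076.18601
P_0 = D_1/(1+r)^1 + D_2/(1+r)^2 + D_3/(1+r)^3 + TV/(1+r)^3
    = 4412.94552 + 4942.66197 + 5535.96397 + 133893.08195 = 148784.65341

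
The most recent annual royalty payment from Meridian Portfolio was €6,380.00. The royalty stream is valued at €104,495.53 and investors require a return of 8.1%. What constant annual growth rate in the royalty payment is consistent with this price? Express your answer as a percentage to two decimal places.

1.88%

P = D₀(1+g)/(r−g) ⇒ P(r−g) = D₀(1+g) ⇒ g(P+D₀) = P·r − D₀
g = (P·r − D₀)/(P + D₀) = (€104,495.53×0.081 − €6,380.00) / (€104,495.53 + €6,380.00) = 0.018797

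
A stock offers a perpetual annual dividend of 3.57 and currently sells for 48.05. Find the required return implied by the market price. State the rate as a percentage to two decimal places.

P = C/r ⇒ r = C/P = 3.57/48.05 = 0.074298

7.43%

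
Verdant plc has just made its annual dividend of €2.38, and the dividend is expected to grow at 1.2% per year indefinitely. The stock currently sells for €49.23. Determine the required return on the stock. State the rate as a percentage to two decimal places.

6.09%

D₁ = €2.38 × 1.012 = €2.4086
P = D₁/(r − g) ⇒ r = D₁/P + g = €2.4086/€49.23 + 0.012 = 0.048925 + 0.012 = 0.060925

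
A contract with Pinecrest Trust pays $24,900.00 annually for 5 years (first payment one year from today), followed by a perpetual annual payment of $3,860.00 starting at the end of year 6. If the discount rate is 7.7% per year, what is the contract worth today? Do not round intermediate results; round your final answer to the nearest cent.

PV of 5-year annuity: $24,900.00 × [1 − (1+0.077)^−5] / 0.077 = 100209.55651
Perpetuity value at year 5: $3,860.00 / 0.077 = 50129.87013
PV of perpetuity: 50129.87013 / (1+0.077)^5 = 34595.37663
Total PV = 100209.55651 + 34595.37663 = 134804.93314

$134804.93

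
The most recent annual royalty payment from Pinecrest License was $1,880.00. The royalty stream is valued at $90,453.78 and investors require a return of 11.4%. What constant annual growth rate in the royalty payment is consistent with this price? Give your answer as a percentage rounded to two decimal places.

P = D₀(1+g)/(r−g) ⇒ P(r−g) = D₀(1+g) ⇒ g(P+D₀) = P·r − D₀
g = (P·r − D₀)/(P + D₀) = ($90,453.78×0.114 − $1,880.00) / ($90,453.78 + $1,880.00) = 0.091318

9.13%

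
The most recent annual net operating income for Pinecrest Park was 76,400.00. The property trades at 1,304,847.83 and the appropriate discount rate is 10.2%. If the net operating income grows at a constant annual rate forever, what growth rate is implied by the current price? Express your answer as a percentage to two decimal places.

4.10%

P = D₀(1+g)/(r−g) ⇒ P(r−g) = D₀(1+g) ⇒ g(P+D₀) = P·r − D₀
g = (P·r − D₀)/(P + D₀) = (1,304,847.83×0.102 − 76,400.00) / (1,304,847.83 + 76,400.00) = 0.041046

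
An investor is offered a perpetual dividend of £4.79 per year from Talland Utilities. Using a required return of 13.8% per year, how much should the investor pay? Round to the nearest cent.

Level perpetuity: PV = C / r = £4.79 / 0.138 = £34.71

£34.71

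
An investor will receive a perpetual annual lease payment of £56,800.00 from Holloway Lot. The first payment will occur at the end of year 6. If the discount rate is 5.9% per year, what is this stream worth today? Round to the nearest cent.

£722797.30

Value at end of year 5: C / r = £56,800.00 / 0.059 = £962,711.8644
Discount to today: PV = £962,711.8644 / (1 + 0.059)^5 = £962,711.8644 / 1.331925 = £722,797.30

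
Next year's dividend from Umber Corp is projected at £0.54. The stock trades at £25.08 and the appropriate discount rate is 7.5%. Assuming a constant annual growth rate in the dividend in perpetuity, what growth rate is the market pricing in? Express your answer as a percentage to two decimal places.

5.35%

P = D₁/(r−g) ⇒ g = r − D₁/P = 0.075 − £0.54/£25.08 = 0.053469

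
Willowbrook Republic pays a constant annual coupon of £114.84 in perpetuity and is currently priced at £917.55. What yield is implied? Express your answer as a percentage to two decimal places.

12.52%

P = C/r ⇒ r = C/P = £114.84/£917.55 = 0.125159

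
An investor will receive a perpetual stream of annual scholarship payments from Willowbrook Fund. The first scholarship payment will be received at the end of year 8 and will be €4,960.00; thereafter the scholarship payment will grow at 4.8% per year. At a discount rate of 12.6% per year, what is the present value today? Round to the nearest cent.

Value at end of year 7: C₁ / (r − g) = €4,960.00 / (0.126 − 0.048) = €63,589.7436
Discount to today: PV = €63,589.7436 / (1 + 0.126)^7 = €63,589.7436 / 2.294926 = €27,708.84

€27708.84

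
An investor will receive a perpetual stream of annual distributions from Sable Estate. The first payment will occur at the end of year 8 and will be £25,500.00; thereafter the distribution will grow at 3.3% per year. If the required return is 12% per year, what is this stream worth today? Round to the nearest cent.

£132585.11

Value at end of year 7: C₁ / (r − g) = £25,500.00 / (0.12 − 0.033) = £293,103.4483
Discount to today: PV = £293,103.4483 / (1 + 0.12)^7 = £293,103.4483 / 2.210681 = £132,585.11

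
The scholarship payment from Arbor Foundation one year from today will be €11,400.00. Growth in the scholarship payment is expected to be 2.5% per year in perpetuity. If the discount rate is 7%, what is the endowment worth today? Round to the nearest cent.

€253333.33

Growing perpetuity: P = D₁ / (r − g) = €11,400.0000 / (0.07 − 0.025) = €253,333.33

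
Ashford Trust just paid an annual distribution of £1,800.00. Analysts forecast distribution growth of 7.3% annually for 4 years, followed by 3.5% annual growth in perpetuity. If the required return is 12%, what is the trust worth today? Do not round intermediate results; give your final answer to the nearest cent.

D_1 = 1931.40000
D_2 = 2072.39220
D_3 = 2223.67683
D_4 = 2386.00524
Terminal value at year 4: TV = D_4×(1+g_2)/(r−g_2) = 2469.51542/0.085 = 29053.12262
P_0 = D_1/(1+r)^1 + D_2/(1+r)^2 + D_3/(1+r)^3 + D_4/(1+r)^4 + TV/(1+r)^4
    = 1724.46429 + 1652.09837 + 1582.76925 + 1516.34946 + 18463.78466 = 24939.46603

£24939.47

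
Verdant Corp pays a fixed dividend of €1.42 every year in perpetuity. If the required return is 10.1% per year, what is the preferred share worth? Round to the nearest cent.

€14.06

Level perpetuity: PV = C / r = €1.42 / 0.101 = €14.06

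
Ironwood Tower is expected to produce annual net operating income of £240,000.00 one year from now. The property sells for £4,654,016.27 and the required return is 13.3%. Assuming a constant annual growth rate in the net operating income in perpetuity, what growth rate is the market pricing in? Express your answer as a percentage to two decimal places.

P = D₁/(r−g) ⇒ g = r − D₁/P = 0.133 − £240,000.00/£4,654,016.27 = 0.081432

8.14%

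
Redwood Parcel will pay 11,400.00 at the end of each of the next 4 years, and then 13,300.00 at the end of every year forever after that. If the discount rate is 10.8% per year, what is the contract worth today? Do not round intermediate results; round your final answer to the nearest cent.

117228.24

PV of 4-year annuity: 11,400.00 × [1 − (1+0.108)^−4] / 0.108 = 35519.43941
Perpetuity value at year 4: 13,300.00 / 0.108 = 123148.14815
PV of perpetuity: 123148.14815 / (1+0.108)^4 = 81708.80217
Total PV = 35519.43941 + 81708.80217 = 117228.24158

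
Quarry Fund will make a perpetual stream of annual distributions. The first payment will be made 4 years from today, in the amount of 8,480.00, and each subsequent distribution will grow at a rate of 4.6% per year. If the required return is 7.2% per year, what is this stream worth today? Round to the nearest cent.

Value at end of year 3: C₁ / (r − g) = 8,480.00 / (0.072 − 0.046) = 326,153.8462
Discount to today: PV = 326,153.8462 / (1 + 0.072)^3 = 326,153.8462 / 1.231925 = 264,751.33

264751.33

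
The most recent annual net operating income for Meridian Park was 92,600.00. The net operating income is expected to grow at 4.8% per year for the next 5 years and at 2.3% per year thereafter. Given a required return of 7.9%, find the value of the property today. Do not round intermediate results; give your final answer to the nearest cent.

1886759.45

D_1 = 97044.80000
D_2 = 101702.95040
D_3 = 106584.69202
D_4 = 111700.75724
D_5 = 117062.39358
Terminal value at year 5: TV = D_5×(1+g_2)/(r−g_2) = 119754.82864/0.056 = 2138479.08278
P_0 = D_1/(1+r)^1 + D_2/(1+r)^2 + D_3/(1+r)^3 + D_4/(1+r)^4 + D_5/(1+r)^5 + TV/(1+r)^5
    = 89939.57368 + 87355.58222 + 84845.82963 + 82408.18299 + 80040.57069 + 1462169.71102 = 1886759.45023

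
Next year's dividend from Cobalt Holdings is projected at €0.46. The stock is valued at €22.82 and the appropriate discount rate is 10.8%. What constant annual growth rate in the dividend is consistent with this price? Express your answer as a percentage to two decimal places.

P = D₁/(r−g) ⇒ g = r − D₁/P = 0.108 − €0.46/€22.82 = 0.087842

8.78%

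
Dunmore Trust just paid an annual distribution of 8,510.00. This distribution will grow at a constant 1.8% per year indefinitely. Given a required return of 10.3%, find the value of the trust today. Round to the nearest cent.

101919.76

D₁ = D₀ × (1 + g) = 8,510.00 × 1.018 = 8,663.1800
Growing perpetuity: P = D₁ / (r − g) = 8,663.1800 / (0.103 − 0.018) = 101,919.76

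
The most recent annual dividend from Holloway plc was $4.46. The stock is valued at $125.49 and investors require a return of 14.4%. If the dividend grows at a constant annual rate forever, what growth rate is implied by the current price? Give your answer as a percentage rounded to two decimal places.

P = D₀(1+g)/(r−g) ⇒ P(r−g) = D₀(1+g) ⇒ g(P+D₀) = P·r − D₀
g = (P·r − D₀)/(P + D₀) = ($125.49×0.144 − $4.46) / ($125.49 + $4.46) = 0.104737

10.47%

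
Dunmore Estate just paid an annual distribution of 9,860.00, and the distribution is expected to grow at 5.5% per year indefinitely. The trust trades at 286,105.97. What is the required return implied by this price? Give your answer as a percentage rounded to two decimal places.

D₁ = 9,860.00 × 1.055 = 10,402.3000
P = D₁/(r − g) ⇒ r = D₁/P + g = 10,402.3000/286,105.97 + 0.055 = 0.036358 + 0.055 = 0.091358

9.14%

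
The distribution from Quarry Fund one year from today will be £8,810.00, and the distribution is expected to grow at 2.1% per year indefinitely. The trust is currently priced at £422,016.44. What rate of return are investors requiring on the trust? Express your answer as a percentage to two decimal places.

P = D₁/(r − g) ⇒ r = D₁/P + g = £8,810.0000/£422,016.44 + 0.021 = 0.020876 + 0.021 = 0.041876

4.19%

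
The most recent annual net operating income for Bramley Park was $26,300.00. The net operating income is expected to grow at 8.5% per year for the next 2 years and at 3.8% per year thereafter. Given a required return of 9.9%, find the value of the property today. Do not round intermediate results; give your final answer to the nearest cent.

D_1 = 28535.50000
D_2 = 30961.01750
Terminal value at year 2: TV = D_2×(1+g_2)/(r−g_2) = 32137.53617/0.061 = 526844.85516
P_0 = D_1/(1+r)^1 + D_2/(1+r)^2 + TV/(1+r)^2
    = 25964.96815 + 25634.20423 + 436201.70472 = 487800.87710

$487800.88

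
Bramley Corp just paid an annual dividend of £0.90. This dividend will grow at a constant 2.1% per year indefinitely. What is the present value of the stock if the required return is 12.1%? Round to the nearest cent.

D₁ = D₀ × (1 + g) = £0.90 × 1.021 = £0.9189
Growing perpetuity: P = D₁ / (r − g) = £0.9189 / (0.121 − 0.021) = £9.19

£9.19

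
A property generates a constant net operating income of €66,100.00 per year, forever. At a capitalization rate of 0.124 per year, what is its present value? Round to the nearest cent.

Level perpetuity: PV = C / r = €66,100.00 / 0.124 = €533,064.52

€533064.52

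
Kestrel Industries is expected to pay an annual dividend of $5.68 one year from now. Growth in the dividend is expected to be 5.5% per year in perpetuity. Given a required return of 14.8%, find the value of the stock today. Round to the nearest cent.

Growing perpetuity: P = D₁ / (r − g) = $5.6800 / (0.148 − 0.055) = $61.08

$61.08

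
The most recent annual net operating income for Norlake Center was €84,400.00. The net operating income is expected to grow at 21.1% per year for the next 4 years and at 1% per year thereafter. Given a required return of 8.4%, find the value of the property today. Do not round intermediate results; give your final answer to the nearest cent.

€2243046.82

D_1 = 102208.40000
D_2 = 123774.37240
D_3 = 149890.76498
D_4 = 181517.71639
Terminal value at year 4: TV = D_4×(1+g_2)/(r−g_2) = 183332.89355/0.074 = 2477471.53446
P_0 = D_1/(1+r)^1 + D_2/(1+r)^2 + D_3/(1+r)^3 + D_4/(1+r)^4 + TV/(1+r)^4
    = 94288.19188 + 105334.87119 + 117675.76477 + 131462.50105 + 1794285.48727 = 2243046.81616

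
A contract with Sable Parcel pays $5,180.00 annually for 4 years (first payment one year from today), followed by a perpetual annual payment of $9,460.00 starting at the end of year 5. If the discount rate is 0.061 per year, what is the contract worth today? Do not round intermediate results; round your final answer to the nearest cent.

PV of 4-year annuity: $5,180.00 × [1 − (1+0.061)^−4] / 0.061 = 17908.22239
Perpetuity value at year 4: $9,460.00 / 0.061 = 155081.96721
PV of perpetuity: 155081.96721 / (1+0.061)^4 = 122376.98965
Total PV = 17908.22239 + 122376.98965 = 140285.21204

$140285.21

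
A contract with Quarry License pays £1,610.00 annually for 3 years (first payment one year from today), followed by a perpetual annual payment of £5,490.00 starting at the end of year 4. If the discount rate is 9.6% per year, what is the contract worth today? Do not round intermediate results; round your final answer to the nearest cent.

£47470.16

PV of 3-year annuity: £1,610.00 × [1 − (1+0.096)^−3] / 0.096 = 4032.19579
Perpetuity value at year 3: £5,490.00 / 0.096 = 57187.50000
PV of perpetuity: 57187.50000 / (1+0.096)^3 = 43437.96279
Total PV = 4032.19579 + 43437.96279 = 47470.15858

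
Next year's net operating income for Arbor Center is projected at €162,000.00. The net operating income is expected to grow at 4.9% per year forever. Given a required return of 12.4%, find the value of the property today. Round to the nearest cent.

Growing perpetuity: P = D₁ / (r − g) = €162,000.0000 / (0.124 − 0.049) = €2,160,000.00

€2160000.00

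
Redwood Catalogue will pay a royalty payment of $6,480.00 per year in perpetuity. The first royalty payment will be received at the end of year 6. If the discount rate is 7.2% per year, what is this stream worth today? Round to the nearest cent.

Value at end of year 5: C / r = $6,480.00 / 0.072 = $90,000.0000
Discount to today: PV = $90,000.0000 / (1 + 0.072)^5 = $90,000.0000 / 1.415709 = $63,572.40

$63572.40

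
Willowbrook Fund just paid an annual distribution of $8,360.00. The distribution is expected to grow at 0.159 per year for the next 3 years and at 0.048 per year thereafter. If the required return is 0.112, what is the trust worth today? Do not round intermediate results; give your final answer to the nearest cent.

$182257.53

D_1 = 9689.24000
D_2 = 11229.82916
D_3 = 13015.37200
Terminal value at year 3: TV = D_3×(1+g_2)/(r−g_2) = 13640.10985/0.064 = 213126.71644
P_0 = D_1/(1+r)^1 + D_2/(1+r)^2 + D_3/(1+r)^3 + TV/(1+r)^3
    = 8713.34532 + 9081.62521 + 9465.47088 + 154997.08561 = 182257.52701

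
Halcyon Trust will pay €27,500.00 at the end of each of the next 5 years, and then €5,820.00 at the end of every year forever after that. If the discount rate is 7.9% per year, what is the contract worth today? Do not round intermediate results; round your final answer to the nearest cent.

€160461.47

PV of 5-year annuity: €27,500.00 × [1 − (1+0.079)^−5] / 0.079 = 110089.52591
Perpetuity value at year 5: €5,820.00 / 0.079 = 73670.88608
PV of perpetuity: 73670.88608 / (1+0.079)^5 = 50371.93914
Total PV = 110089.52591 + 50371.93914 = 160461.46505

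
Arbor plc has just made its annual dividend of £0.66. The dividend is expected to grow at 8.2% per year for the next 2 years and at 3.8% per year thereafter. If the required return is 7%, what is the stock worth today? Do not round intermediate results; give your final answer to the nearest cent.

£23.23

D_1 = 0.71412
D_2 = 0.77268
Terminal value at year 2: TV = D_2×(1+g_2)/(r−g_2) = 0.80204/0.032 = 25.06374
P_0 = D_1/(1+r)^1 + D_2/(1+r)^2 + TV/(1+r)^2
    = 0.66740 + 0.67489 + 21.89164 = 23.23393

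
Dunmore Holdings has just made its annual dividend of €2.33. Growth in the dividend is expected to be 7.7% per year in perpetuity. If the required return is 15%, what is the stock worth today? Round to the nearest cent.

D₁ = D₀ × (1 + g) = €2.33 × 1.077 = €2.5094
Growing perpetuity: P = D₁ / (r − g) = €2.5094 / (0.15 − 0.077) = €34.38

€34.38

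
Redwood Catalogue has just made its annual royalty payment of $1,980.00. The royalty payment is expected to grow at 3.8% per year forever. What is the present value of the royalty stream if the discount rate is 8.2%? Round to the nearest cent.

D₁ = D₀ × (1 + g) = $1,980.00 × 1.038 = $2,055.2400
Growing perpetuity: P = D₁ / (r − g) = $2,055.2400 / (0.082 − 0.038) = $46,710.00

$46710.00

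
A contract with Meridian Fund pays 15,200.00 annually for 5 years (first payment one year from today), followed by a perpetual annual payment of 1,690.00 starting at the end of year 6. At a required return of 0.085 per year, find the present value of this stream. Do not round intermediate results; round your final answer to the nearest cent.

73120.43

PV of 5-year annuity: 15,200.00 × [1 − (1+0.085)^−5] / 0.085 = 59897.75960
Perpetuity value at year 5: 1,690.00 / 0.085 = 19882.35294
PV of perpetuity: 19882.35294 / (1+0.085)^5 = 13222.66783
Total PV = 59897.75960 + 13222.66783 = 73120.42743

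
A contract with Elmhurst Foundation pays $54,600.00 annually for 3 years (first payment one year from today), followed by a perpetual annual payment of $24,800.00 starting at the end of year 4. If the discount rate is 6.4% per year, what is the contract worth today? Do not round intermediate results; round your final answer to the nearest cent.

PV of 3-year annuity: $54,600.00 × [1 − (1+0.064)^−3] / 0.064 = 144873.04034
Perpetuity value at year 3: $24,800.00 / 0.064 = 387500.00000
PV of perpetuity: 387500.00000 / (1+0.064)^3 = 321696.86080
Total PV = 144873.04034 + 321696.86080 = 466569.90114

$466569.90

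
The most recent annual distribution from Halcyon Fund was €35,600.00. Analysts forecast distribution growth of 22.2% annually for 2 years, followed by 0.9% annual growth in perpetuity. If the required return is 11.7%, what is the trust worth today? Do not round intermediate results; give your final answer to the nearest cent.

€479618.49

D_1 = 43503.20000
D_2 = 53160.91040
Terminal value at year 2: TV = D_2×(1+g_2)/(r−g_2) = 53639.35859/0.108 = 496660.72772
P_0 = D_1/(1+r)^1 + D_2/(1+r)^2 + TV/(1+r)^2
    = 38946.46374 + 42607.50107 + 398064.52387 = 479618.48868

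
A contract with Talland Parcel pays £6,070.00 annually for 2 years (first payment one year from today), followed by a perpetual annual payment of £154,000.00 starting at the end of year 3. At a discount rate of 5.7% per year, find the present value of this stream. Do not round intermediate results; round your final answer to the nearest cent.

PV of 2-year annuity: £6,070.00 × [1 − (1+0.057)^−2] / 0.057 = 11175.65556
Perpetuity value at year 2: £154,000.00 / 0.057 = 2701754.38596
PV of perpetuity: 2701754.38596 / (1+0.057)^2 = 2418220.45575
Total PV = 11175.65556 + 2418220.45575 = 2429396.11131

£2429396.11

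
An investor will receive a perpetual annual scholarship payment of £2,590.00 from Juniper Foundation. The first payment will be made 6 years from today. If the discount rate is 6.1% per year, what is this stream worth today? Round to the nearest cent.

£31578.61

Value at end of year 5: C / r = £2,590.00 / 0.061 = £42,459.0164
Discount to today: PV = £42,459.0164 / (1 + 0.061)^5 = £42,459.0164 / 1.344550 = £31,578.61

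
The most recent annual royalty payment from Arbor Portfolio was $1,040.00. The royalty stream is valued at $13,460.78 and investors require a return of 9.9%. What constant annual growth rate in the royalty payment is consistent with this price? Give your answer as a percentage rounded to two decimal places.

P = D₀(1+g)/(r−g) ⇒ P(r−g) = D₀(1+g) ⇒ g(P+D₀) = P·r − D₀
g = (P·r − D₀)/(P + D₀) = ($13,460.78×0.099 − $1,040.00) / ($13,460.78 + $1,040.00) = 0.020179

2.02%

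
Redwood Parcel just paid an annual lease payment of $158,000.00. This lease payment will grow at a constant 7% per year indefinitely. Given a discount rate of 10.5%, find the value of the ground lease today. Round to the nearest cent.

$4830285.71

D₁ = D₀ × (1 + g) = $158,000.00 × 1.07 = $169,060.0000
Growing perpetuity: P = D₁ / (r − g) = $169,060.0000 / (0.105 − 0.07) = $4,830,285.71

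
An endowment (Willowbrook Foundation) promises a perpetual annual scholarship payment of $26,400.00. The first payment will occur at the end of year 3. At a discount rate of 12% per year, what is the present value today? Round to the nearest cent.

Value at end of year 2: C / r = $26,400.00 / 0.12 = $220,000.0000
Discount to today: PV = $220,000.0000 / (1 + 0.12)^2 = $220,000.0000 / 1.254400 = $175,382.65

$175382.65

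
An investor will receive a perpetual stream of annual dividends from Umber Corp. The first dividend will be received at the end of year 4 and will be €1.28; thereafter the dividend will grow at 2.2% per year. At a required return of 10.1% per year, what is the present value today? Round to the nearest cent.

€12.14

Value at end of year 3: C₁ / (r − g) = €1.28 / (0.101 − 0.022) = €16.2025
Discount to today: PV = €16.2025 / (1 + 0.101)^3 = €16.2025 / 1.334633 = €12.14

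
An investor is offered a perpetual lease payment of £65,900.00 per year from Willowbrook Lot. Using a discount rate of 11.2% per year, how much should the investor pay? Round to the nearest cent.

Level perpetuity: PV = C / r = £65,900.00 / 0.112 = £588,392.86

£588392.86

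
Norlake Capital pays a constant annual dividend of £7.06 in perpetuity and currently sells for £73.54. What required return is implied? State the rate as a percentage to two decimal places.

9.60%

P = C/r ⇒ r = C/P = £7.06/£73.54 = 0.096002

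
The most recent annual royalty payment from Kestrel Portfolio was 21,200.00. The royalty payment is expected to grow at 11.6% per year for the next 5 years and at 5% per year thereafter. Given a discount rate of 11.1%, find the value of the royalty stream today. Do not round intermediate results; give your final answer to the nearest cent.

D_1 = 23659.20000
D_2 = 26403.66720
D_3 = 29466.49260
D_4 = 32884.60574
D_5 = 36699.22000
Terminal value at year 5: TV = D_5×(1+g_2)/(r−g_2) = 38534.18100/0.061 = 631707.88527
P_0 = D_1/(1+r)^1 + D_2/(1+r)^2 + D_3/(1+r)^3 + D_4/(1+r)^4 + D_5/(1+r)^5 + TV/(1+r)^5
    = 21295.40954 + 21391.24847 + 21487.51871 + 21584.22222 + 21681.36093 + 373203.75374 = 480643.51361

480643.51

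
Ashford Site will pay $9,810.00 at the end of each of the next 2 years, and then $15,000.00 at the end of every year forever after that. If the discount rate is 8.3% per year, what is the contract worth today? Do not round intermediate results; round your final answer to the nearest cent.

$171505.68

PV of 2-year annuity: $9,810.00 × [1 − (1+0.083)^−2] / 0.083 = 17422.13458
Perpetuity value at year 2: $15,000.00 / 0.083 = 180722.89157
PV of perpetuity: 180722.89157 / (1+0.083)^2 = 154083.54206
Total PV = 17422.13458 + 154083.54206 = 171505.67664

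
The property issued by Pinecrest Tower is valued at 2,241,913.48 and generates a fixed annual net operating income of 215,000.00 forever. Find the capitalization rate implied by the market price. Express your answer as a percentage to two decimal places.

P = C/r ⇒ r = C/P = 215,000.00/2,241,913.48 = 0.095900

9.59%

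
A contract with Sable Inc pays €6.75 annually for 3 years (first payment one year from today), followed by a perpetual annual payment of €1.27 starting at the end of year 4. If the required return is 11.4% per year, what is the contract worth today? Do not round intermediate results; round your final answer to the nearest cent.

PV of 3-year annuity: €6.75 × [1 − (1+0.114)^−3] / 0.114 = 16.38099
Perpetuity value at year 3: €1.27 / 0.114 = 11.14035
PV of perpetuity: 11.14035 / (1+0.114)^3 = 8.05830
Total PV = 16.38099 + 8.05830 = 24.43929

€24.44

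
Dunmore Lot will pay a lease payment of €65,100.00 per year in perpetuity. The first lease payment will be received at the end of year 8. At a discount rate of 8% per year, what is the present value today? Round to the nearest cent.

Value at end of year 7: C / r = €65,100.00 / 0.08 = €813,750.0000
Discount to today: PV = €813,750.0000 / (1 + 0.08)^7 = €813,750.0000 / 1.713824 = €474,815.31

€474815.31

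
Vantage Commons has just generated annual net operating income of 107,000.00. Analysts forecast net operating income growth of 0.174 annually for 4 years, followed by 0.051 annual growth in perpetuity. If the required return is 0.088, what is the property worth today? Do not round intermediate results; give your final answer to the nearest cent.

D_1 = 125618.00000
D_2 = 147475.53200
D_3 = 173136.27457
D_4 = 203261.98634
Terminal value at year 4: TV = D_4×(1+g_2)/(r−g_2) = 213628.34765/0.037 = 5773739.12558
P_0 = D_1/(1+r)^1 + D_2/(1+r)^2 + D_3/(1+r)^3 + D_4/(1+r)^4 + TV/(1+r)^4
    = 115457.72059 + 124583.97424 + 134431.60455 + 145057.63212 + 4120420.84752 = 4639951.77902

4639951.78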